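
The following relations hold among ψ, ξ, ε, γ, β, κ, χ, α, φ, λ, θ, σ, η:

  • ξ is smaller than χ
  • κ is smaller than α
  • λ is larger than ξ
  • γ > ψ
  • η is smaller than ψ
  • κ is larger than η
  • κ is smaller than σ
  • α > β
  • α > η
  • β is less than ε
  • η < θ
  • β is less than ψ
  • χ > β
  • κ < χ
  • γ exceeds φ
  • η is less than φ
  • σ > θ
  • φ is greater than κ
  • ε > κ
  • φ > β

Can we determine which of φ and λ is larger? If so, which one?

Following every chain through φ: above φ we get γ; below φ we get β, η, κ.
λ is not reached, and no chain runs the other way from λ to φ.
So the given relations leave the order of φ and λ undetermined.

undetermined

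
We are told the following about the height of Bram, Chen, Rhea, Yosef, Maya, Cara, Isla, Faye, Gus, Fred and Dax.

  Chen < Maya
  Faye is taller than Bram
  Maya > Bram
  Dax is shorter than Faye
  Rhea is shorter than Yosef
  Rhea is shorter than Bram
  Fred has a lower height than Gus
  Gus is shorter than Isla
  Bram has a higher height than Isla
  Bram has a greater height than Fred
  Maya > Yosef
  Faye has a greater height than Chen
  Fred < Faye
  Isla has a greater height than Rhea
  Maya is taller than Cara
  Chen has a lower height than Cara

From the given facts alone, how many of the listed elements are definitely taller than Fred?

Directly above Fred: Gus, Bram, Faye.
One step further: Isla, Maya (5 so far).
No other element is forced above Fred by the given relations, so the count is 5.

5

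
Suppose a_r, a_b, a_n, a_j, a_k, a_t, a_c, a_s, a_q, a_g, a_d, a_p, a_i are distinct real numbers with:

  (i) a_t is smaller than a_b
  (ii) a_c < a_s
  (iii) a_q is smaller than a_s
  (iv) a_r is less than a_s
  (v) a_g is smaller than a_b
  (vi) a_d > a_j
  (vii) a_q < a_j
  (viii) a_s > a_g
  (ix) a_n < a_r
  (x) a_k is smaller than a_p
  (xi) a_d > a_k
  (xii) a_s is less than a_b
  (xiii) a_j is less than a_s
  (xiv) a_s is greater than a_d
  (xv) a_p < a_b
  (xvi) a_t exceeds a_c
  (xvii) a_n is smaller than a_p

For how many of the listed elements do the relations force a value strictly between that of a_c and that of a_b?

2

The relations place a_c below a_b. An element lies strictly between them when it is forced above a_c and also forced below a_b.
Above a_c: {a_t, a_s}. Below a_b: {a_n, a_q, a_k, a_p, a_j, a_t, a_g, a_d, a_r, a_s}.
Intersection: {a_t, a_s} — 2.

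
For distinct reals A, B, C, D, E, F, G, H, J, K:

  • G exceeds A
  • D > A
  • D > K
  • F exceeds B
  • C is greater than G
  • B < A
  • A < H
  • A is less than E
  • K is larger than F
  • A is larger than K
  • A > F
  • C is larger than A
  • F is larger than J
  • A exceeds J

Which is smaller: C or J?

J

J < F and F < K give J < K.
Then K < A extends the chain to A.
With A < G: J < F < K < A < G.
Then G < C extends the chain to C.
So J < C; J is the smaller of the two.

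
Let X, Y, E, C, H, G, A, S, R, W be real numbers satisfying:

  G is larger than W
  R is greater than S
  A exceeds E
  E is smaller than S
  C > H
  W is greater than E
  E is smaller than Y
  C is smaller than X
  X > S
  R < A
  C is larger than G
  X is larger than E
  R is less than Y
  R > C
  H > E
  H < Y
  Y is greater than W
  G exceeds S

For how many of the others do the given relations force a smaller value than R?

Directly below R: S, C.
One step further: E, H, G (5 so far).
One step further: W (6 so far).
Nothing else is reachable below R; 6 in all.

6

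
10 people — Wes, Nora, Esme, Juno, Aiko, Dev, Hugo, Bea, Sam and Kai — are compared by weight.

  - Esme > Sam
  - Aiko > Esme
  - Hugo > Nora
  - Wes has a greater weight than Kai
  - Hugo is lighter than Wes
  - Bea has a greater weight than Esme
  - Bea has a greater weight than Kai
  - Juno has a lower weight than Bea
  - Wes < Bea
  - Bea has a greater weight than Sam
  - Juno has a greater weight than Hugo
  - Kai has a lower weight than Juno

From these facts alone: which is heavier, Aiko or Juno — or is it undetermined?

Following every chain through Juno: above Juno we get Bea; below Juno we get Kai, Nora, Hugo.
Aiko is not reached, and no chain runs the other way from Aiko to Juno.
So the given relations leave the order of Juno and Aiko undetermined.

undetermined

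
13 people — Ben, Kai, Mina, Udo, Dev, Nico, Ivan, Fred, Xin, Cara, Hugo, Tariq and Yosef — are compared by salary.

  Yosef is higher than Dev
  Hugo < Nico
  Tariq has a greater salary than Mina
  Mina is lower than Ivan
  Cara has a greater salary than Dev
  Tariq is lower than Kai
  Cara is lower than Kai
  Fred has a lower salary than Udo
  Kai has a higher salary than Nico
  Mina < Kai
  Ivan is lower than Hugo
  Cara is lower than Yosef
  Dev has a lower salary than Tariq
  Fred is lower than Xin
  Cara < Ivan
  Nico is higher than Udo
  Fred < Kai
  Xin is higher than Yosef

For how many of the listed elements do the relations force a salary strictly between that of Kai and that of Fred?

The relations place Fred below Kai. An element lies strictly between them when it is forced above Fred and also forced below Kai.
Above Fred: {Udo, Xin, Nico}. Below Kai: {Dev, Cara, Mina, Udo, Ivan, Tariq, Hugo, Nico}.
Intersection: {Udo, Nico} — 2.

2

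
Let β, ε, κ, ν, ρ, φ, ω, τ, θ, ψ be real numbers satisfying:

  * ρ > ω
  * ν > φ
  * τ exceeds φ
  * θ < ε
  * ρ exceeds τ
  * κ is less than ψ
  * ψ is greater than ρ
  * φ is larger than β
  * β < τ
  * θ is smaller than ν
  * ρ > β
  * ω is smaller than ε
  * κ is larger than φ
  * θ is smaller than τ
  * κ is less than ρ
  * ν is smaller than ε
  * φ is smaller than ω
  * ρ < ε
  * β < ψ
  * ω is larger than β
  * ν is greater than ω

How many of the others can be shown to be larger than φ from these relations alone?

Directly above φ: ω, κ, ν, τ.
One step further: ρ, ε, ψ (7 so far).
No other element is forced above φ by the given relations, so the count is 7.

7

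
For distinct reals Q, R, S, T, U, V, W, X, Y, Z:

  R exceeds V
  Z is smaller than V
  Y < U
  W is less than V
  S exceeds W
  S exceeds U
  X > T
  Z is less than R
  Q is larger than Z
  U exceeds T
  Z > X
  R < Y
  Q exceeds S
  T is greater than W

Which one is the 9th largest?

Chaining the given pairs: W < T < X < Z < V < R < Y < U < S < Q.
Counting 9 from the largest end gives T.

T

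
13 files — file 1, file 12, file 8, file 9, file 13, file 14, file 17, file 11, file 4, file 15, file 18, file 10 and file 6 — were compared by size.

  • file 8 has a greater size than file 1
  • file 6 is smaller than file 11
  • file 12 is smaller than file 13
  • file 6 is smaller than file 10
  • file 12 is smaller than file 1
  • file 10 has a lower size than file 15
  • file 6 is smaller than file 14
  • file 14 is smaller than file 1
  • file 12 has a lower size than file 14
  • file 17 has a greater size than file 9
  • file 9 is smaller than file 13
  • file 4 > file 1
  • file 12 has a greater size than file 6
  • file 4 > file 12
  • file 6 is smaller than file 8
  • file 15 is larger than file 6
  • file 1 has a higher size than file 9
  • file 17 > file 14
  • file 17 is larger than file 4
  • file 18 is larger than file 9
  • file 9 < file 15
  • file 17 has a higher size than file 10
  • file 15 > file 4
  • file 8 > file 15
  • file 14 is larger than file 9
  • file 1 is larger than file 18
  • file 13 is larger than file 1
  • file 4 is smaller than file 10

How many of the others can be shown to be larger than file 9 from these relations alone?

9

Directly above file 9: file 18, file 14, file 1, file 13, file 15, file 17.
One step further: file 4, file 8 (8 so far).
One step further: file 10 (9 so far).
No other element is forced above file 9 by the given relations, so the count is 9.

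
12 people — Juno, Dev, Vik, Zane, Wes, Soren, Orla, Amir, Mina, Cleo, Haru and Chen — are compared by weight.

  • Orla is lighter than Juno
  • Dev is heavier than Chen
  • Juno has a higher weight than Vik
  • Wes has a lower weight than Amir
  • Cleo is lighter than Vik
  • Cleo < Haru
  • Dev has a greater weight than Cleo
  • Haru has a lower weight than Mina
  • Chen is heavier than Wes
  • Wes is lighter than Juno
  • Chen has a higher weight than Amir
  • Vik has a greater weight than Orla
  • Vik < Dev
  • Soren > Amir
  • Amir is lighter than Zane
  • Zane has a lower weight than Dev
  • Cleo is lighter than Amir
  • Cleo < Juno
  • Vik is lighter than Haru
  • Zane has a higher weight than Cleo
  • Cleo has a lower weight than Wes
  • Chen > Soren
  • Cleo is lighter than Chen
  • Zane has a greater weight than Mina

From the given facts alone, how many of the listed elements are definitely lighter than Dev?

Directly below Dev: Cleo, Vik, Zane, Chen.
One step further: Orla, Wes, Amir, Mina, Soren (9 so far).
One step further: Haru (10 so far).
No other element is forced below Dev by the given relations, so the count is 10.

10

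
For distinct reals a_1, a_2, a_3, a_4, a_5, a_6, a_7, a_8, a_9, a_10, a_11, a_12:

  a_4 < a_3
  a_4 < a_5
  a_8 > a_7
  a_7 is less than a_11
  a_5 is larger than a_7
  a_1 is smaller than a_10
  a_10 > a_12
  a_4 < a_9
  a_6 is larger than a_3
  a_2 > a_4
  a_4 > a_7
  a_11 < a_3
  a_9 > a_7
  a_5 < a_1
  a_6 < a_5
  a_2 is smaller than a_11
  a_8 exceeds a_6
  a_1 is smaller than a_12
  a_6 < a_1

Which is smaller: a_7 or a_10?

a_7

Chaining the given relations: a_7 < a_4 < a_2 < a_11 < a_3 < a_6 < a_5 < a_1 < a_12 < a_10.
So a_7 < a_10; a_7 is the smaller of the two.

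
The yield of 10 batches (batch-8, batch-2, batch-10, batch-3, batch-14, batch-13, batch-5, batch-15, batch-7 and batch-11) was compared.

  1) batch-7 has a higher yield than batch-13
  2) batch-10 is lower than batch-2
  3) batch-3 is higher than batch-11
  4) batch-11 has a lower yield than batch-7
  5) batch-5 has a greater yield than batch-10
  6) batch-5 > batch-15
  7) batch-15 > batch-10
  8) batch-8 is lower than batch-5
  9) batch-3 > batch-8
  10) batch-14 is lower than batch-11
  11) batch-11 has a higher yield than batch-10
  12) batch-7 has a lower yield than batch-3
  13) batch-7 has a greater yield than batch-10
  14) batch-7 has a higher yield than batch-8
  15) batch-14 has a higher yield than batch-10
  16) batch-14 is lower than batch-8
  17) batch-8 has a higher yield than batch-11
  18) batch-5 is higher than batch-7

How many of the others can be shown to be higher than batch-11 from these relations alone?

The elements the relations force above batch-11 are batch-8, batch-7, batch-5, batch-3 — no chain reaches any other.
That is 4.

4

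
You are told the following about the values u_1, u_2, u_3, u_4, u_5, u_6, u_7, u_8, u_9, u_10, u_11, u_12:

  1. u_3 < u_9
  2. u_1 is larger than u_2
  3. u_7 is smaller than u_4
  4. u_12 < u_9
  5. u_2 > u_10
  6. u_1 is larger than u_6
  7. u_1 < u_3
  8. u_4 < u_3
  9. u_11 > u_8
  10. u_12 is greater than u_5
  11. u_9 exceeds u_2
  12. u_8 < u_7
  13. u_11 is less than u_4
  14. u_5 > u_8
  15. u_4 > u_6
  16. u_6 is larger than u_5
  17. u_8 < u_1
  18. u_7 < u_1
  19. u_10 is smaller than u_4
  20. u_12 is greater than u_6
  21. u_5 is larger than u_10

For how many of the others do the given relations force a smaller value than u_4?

6

Directly below u_4: u_10, u_6, u_11, u_7.
One step further: u_8, u_5 (6 so far).
No other element is forced below u_4 by the given relations, so the count is 6.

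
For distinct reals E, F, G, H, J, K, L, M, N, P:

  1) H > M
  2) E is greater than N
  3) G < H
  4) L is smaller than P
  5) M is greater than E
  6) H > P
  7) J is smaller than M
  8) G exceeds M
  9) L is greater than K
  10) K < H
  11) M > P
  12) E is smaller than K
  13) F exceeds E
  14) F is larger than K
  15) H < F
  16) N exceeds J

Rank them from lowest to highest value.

The consecutive links are each given: J < N; N < E; E < K; K < L; L < P; P < M; M < G; G < H; H < F.

J < N < E < K < L < P < M < G < H < F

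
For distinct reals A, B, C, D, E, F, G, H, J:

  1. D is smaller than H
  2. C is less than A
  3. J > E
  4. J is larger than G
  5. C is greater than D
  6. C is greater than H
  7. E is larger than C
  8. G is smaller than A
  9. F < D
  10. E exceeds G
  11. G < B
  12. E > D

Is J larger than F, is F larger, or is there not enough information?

J

F < D and D < C give F < C.
Then C < E extends the chain to E.
With E < J: F < D < C < E < J.
So J is larger.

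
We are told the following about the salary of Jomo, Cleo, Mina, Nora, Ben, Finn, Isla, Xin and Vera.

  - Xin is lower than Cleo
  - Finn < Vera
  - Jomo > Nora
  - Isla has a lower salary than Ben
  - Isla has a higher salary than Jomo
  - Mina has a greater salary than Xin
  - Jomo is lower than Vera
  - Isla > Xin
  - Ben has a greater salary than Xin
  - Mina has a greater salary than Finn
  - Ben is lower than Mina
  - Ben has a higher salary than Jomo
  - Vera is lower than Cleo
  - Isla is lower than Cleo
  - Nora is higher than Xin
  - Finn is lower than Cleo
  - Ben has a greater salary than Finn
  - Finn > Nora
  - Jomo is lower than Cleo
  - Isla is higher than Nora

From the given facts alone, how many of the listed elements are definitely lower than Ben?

The elements the relations force below Ben are Xin, Nora, Jomo, Finn, Isla — no chain reaches any other.
That is 5.

5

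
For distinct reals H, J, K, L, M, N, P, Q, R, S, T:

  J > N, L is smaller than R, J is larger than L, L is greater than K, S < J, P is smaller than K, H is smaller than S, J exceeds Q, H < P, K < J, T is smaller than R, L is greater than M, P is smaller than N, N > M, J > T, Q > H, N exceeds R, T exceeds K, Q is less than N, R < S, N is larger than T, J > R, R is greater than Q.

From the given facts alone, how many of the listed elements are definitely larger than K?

6

From K the given relations immediately reach T, L, J.
From those, R, N — 5 in total.
From those, S — 6 in total.
Nothing else is reachable above K; 6 in all.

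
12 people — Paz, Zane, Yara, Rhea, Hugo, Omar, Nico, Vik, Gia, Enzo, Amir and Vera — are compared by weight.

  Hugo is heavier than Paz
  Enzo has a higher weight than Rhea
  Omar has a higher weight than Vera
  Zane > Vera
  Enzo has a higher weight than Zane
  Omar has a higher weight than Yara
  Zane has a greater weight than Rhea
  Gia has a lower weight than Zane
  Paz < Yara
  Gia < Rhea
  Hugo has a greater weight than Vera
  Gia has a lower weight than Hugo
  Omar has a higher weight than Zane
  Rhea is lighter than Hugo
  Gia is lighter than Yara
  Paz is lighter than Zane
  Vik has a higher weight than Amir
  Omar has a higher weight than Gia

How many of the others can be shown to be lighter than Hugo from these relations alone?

4

Directly below Hugo: Paz, Vera, Gia, Rhea.
Nothing else is reachable below Hugo; 4 in all.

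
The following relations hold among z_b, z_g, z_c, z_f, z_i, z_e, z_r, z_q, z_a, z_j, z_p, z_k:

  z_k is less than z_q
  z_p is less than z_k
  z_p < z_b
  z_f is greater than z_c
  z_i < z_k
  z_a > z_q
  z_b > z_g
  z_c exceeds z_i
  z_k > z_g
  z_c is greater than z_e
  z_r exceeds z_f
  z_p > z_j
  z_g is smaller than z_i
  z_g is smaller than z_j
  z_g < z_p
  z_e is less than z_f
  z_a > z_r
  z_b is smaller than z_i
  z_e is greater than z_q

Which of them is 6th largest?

The consecutive relations fix a unique order: z_g < z_j < z_p < z_b < z_i < z_k < z_q < z_e < z_c < z_f < z_r < z_a.
The 6th largest is z_q.

z_q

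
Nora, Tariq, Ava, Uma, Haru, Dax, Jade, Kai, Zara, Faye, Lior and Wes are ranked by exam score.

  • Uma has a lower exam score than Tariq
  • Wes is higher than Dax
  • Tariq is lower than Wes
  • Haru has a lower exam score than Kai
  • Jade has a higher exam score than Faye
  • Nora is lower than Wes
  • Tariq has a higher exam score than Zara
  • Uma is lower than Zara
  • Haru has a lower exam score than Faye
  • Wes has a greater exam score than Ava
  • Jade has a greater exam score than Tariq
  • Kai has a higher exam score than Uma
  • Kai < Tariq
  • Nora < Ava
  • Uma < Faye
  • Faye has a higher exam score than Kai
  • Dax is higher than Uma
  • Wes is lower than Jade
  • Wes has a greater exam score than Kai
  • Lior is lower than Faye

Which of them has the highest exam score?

Jade

Nora is not greatest since Nora < Ava; Uma is not greatest since Uma < Dax; Lior is not greatest since Lior < Faye; Haru is not greatest since Haru < Faye; Zara is not greatest since Zara < Tariq; Kai is not greatest since Kai < Faye; Dax is not greatest since Dax < Wes; Faye is not greatest since Faye < Jade; Ava is not greatest since Ava < Wes; Tariq is not greatest since Tariq < Jade; Wes is not greatest since Wes < Jade.
Only Jade has nothing above it, so Jade is the highest exam score.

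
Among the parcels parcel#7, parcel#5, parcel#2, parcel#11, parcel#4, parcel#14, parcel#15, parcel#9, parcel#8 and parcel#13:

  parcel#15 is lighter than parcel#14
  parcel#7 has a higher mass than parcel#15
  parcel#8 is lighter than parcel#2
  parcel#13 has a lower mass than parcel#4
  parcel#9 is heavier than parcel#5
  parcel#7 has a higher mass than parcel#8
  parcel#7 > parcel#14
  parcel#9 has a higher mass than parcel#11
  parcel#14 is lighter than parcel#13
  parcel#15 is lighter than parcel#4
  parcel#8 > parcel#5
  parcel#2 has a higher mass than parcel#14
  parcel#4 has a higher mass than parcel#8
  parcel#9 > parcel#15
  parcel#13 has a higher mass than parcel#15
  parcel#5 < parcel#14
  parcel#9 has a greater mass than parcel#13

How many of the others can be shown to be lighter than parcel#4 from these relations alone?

Directly below parcel#4: parcel#15, parcel#13, parcel#8.
One step further: parcel#5, parcel#14 (5 so far).
Nothing else is reachable below parcel#4; 5 in all.

5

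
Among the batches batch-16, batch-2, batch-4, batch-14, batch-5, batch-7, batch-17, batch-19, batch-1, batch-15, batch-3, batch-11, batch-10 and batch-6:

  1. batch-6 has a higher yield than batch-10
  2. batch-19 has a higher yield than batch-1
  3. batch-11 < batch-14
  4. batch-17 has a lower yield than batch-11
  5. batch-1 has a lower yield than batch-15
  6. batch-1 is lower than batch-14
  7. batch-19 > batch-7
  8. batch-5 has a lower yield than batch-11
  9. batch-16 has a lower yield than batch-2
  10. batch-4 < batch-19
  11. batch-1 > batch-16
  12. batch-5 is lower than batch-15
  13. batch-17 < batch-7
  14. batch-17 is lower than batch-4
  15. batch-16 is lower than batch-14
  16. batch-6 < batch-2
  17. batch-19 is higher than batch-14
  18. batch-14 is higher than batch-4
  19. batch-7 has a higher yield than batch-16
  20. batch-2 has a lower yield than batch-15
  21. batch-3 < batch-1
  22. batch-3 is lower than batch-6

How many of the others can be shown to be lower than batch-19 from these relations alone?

9

Directly below batch-19: batch-7, batch-1, batch-4, batch-14.
One step further: batch-3, batch-17, batch-16, batch-11 (8 so far).
One step further: batch-5 (9 so far).
No other element is forced below batch-19 by the given relations, so the count is 9.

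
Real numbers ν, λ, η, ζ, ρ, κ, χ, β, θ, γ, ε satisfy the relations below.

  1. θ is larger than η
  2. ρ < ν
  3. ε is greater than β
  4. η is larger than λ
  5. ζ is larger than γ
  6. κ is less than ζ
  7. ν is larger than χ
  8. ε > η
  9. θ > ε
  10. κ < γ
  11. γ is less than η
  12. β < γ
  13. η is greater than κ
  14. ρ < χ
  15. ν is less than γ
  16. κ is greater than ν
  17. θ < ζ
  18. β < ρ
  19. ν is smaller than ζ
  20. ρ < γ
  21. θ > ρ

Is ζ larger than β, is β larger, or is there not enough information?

ζ

Chaining the given relations: β < ρ < χ < ν < κ < γ < η < ε < θ < ζ.
So ζ is larger.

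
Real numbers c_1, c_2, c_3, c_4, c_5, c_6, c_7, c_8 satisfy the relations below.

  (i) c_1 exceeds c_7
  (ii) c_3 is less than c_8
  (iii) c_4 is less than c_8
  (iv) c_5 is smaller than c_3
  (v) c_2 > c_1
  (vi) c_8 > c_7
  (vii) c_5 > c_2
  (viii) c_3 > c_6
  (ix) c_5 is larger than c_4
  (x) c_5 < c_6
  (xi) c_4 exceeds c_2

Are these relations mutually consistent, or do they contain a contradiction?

consistent

The single ordering c_7 < c_1 < c_2 < c_4 < c_5 < c_6 < c_3 < c_8 satisfies every listed relation, so no contradiction arises.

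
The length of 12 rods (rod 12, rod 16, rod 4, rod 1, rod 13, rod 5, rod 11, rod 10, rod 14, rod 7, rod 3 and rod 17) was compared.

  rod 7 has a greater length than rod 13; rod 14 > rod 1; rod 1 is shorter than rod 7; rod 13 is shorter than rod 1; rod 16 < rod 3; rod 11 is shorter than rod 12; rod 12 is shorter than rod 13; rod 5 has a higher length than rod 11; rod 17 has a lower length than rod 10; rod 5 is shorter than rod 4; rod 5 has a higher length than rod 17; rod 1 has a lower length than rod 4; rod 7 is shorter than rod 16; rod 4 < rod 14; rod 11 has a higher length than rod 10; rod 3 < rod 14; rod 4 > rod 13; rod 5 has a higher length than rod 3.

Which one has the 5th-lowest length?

rod 13

Piecing the relations together gives one ordering: rod 17 < rod 10 < rod 11 < rod 12 < rod 13 < rod 1 < rod 7 < rod 16 < rod 3 < rod 5 < rod 4 < rod 14.
The 5th smallest is rod 13.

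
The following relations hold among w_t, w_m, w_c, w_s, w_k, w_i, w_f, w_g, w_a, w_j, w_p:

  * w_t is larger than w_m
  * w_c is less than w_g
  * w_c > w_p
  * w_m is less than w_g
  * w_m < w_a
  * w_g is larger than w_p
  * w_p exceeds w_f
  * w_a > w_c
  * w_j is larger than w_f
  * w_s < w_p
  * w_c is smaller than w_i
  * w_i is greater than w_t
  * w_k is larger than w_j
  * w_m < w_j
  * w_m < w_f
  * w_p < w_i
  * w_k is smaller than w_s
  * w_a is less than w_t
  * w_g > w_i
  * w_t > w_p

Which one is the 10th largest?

Piecing the relations together gives one ordering: w_m < w_f < w_j < w_k < w_s < w_p < w_c < w_a < w_t < w_i < w_g.
Counting 10 from the largest end gives w_f.

w_f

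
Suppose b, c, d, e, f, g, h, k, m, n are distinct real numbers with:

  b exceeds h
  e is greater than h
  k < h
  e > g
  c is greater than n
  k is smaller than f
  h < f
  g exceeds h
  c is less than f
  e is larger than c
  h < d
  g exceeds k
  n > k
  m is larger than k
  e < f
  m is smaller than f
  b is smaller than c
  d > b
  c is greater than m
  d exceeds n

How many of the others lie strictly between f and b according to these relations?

The relations place b below f. An element lies strictly between them when it is forced above b and also forced below f.
Above b: {c, e, d}. Below f: {k, h, m, n, c, g, e}.
Intersection: {c, e} — 2.

2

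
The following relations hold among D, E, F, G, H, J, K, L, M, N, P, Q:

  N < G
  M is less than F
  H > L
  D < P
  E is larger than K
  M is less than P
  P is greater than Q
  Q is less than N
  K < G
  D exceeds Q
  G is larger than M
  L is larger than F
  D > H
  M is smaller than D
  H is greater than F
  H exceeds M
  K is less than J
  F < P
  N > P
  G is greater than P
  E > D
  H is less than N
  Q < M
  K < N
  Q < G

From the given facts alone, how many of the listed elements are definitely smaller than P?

The elements the relations force below P are Q, M, F, L, H, D — no chain reaches any other.
That is 6.

6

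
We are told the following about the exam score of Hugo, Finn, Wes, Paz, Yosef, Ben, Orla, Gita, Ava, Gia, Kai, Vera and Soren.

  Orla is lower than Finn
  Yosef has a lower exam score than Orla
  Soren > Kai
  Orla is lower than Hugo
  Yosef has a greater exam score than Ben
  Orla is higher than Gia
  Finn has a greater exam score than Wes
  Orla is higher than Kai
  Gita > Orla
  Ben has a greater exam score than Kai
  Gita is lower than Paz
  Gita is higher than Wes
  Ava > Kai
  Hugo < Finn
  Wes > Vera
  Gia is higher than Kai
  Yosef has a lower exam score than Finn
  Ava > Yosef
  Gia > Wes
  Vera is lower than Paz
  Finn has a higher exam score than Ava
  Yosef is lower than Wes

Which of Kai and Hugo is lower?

Kai

Chaining the given relations: Kai < Ben < Yosef < Wes < Gia < Orla < Hugo.
So Kai < Hugo; Kai is the lower of the two.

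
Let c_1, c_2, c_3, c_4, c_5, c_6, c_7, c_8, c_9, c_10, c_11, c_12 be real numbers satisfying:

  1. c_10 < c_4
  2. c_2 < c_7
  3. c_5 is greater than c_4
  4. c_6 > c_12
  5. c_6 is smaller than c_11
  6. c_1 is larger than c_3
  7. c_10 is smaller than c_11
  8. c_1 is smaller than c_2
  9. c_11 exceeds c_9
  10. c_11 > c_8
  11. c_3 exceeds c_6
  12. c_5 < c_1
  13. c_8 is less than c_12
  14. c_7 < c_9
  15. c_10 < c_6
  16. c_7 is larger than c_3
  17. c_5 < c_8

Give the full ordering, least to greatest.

c_10 < c_4 < c_5 < c_8 < c_12 < c_6 < c_3 < c_1 < c_2 < c_7 < c_9 < c_11

Each adjacent pair is fixed by a given relation: c_10 < c_4; c_4 < c_5; c_5 < c_8; c_8 < c_12; c_12 < c_6; c_6 < c_3; c_3 < c_1; c_1 < c_2; c_2 < c_7; c_7 < c_9; c_9 < c_11. Chaining them end to end gives the full order.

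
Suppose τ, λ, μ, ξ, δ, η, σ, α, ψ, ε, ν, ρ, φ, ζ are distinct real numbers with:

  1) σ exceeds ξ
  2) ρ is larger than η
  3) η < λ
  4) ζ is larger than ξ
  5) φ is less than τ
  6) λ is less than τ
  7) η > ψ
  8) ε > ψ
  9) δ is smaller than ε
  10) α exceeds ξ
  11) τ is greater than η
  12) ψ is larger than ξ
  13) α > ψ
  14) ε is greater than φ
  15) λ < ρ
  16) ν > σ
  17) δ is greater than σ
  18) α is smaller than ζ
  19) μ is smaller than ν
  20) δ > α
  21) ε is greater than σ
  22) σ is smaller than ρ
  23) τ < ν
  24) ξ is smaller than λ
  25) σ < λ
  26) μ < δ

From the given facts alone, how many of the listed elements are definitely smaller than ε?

7

From ε the given relations immediately reach ψ, φ, σ, δ.
From those, ξ, α, μ — 7 in total.
No other element is forced below ε by the given relations, so the count is 7.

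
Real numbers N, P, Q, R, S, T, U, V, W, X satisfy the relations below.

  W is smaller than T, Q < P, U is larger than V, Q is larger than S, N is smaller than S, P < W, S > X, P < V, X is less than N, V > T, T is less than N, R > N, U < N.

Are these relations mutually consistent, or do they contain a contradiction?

We have N < S stated directly, yet also S < Q < P < W < T < V < U < N by chaining the others — so S < N. Contradiction.

inconsistent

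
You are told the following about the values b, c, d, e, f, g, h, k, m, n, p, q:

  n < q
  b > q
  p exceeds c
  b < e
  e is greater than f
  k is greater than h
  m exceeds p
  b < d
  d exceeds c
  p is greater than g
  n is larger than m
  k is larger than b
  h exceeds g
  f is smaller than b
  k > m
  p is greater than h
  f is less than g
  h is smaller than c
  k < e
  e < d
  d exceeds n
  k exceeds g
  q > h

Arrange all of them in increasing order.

Nothing is placed below f, so it is least; from there f < g; g < h; h < c; c < p; p < m; m < n; n < q; q < b; b < k; k < e; e < d, each given directly.

f < g < h < c < p < m < n < q < b < k < e < d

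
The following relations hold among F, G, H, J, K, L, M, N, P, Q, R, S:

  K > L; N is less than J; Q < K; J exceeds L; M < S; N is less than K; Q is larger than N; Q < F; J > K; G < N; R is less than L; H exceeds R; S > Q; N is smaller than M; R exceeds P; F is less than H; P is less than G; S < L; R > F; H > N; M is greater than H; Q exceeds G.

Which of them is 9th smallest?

Chaining the given pairs: P < G < N < Q < F < R < H < M < S < L < K < J.
Counting 9 from the smallest end gives S.

S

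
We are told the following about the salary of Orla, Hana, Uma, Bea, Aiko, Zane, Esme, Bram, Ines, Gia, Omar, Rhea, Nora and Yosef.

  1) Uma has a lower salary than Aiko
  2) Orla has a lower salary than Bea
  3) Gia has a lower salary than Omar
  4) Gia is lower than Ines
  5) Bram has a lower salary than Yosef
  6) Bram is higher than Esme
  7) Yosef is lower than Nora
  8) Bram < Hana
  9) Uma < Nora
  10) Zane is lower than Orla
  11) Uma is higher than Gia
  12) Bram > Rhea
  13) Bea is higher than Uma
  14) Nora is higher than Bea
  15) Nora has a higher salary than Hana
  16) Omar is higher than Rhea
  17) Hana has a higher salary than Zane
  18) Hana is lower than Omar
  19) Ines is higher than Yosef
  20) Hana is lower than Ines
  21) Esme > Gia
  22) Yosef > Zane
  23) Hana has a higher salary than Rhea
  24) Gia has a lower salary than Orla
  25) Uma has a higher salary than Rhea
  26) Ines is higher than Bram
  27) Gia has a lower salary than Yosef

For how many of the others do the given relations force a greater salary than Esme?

6

From Esme the given relations immediately reach Bram.
From those, Hana, Yosef, Ines — 4 in total.
From those, Omar, Nora — 6 in total.
No other element is forced above Esme by the given relations, so the count is 6.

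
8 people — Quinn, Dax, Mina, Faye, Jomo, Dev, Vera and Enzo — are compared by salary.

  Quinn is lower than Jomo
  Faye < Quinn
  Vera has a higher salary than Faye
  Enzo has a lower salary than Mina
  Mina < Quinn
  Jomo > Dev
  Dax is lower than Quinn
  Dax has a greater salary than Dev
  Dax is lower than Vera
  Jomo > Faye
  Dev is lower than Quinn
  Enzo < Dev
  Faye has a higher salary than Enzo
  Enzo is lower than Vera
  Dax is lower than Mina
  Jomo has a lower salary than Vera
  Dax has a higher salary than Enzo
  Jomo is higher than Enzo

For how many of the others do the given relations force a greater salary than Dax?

4

Directly above Dax: Mina, Quinn, Vera.
One step further: Jomo (4 so far).
No other element is forced above Dax by the given relations, so the count is 4.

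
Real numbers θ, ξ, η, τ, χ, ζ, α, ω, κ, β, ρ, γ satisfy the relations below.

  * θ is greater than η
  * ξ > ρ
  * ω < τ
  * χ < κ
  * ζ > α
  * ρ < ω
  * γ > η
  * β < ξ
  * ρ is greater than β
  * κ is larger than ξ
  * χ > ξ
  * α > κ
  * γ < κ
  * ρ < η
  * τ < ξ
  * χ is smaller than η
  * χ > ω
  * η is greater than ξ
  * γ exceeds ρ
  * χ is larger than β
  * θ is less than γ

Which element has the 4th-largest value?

γ

Chaining the given pairs: β < ρ < ω < τ < ξ < χ < η < θ < γ < κ < α < ζ.
Counting 4 from the largest end gives γ.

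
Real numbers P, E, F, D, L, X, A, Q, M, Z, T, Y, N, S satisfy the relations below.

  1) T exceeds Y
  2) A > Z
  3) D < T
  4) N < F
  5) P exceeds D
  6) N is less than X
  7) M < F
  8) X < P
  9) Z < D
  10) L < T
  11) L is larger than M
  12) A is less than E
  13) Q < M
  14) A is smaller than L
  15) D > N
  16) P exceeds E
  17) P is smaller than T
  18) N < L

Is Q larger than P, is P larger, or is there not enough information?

undetermined

Following every chain through Q: above Q we get M, F, L, T.
P is not reached, and no chain runs the other way from P to Q.
So the given relations leave the order of Q and P undetermined.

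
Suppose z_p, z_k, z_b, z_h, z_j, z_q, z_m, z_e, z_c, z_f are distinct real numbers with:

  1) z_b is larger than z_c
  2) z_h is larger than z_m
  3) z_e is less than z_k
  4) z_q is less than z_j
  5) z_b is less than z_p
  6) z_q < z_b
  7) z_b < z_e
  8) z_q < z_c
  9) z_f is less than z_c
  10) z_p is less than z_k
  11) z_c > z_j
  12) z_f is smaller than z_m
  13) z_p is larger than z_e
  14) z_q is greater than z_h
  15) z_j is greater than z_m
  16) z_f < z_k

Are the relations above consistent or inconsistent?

Every relation is compatible with z_f < z_m < z_h < z_q < z_j < z_c < z_b < z_e < z_p < z_k; the set is consistent.

consistent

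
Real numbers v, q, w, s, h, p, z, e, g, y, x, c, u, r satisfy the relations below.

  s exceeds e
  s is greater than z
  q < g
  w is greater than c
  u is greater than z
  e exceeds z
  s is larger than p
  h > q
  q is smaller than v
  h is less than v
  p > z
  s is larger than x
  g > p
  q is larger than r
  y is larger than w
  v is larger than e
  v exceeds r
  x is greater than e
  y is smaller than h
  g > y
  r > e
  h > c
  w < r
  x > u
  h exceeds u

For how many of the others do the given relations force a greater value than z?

10

From z the given relations immediately reach e, u, p, s.
From those, r, h, x, v, g — 9 in total.
From those, q — 10 in total.
No other element is forced above z by the given relations, so the count is 10.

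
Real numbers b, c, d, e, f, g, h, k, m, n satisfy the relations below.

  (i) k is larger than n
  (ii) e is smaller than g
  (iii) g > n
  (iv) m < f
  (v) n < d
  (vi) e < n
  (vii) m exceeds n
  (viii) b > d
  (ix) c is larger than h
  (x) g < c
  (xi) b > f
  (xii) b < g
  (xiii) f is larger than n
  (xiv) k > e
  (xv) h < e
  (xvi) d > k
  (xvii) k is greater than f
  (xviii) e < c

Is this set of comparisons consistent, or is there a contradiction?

consistent

The single ordering h < e < n < m < f < k < d < b < g < c satisfies every listed relation, so no contradiction arises.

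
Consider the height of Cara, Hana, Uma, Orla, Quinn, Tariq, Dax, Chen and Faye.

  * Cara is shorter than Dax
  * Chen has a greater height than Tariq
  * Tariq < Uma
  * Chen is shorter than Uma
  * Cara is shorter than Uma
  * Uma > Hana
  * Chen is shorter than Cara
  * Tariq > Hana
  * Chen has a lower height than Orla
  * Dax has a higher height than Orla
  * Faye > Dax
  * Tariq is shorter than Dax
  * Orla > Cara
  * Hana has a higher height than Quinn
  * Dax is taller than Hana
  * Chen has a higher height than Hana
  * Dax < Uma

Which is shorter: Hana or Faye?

Chaining the given relations: Hana < Tariq < Chen < Cara < Orla < Dax < Faye.
So Hana < Faye; Hana is the shorter of the two.

Hana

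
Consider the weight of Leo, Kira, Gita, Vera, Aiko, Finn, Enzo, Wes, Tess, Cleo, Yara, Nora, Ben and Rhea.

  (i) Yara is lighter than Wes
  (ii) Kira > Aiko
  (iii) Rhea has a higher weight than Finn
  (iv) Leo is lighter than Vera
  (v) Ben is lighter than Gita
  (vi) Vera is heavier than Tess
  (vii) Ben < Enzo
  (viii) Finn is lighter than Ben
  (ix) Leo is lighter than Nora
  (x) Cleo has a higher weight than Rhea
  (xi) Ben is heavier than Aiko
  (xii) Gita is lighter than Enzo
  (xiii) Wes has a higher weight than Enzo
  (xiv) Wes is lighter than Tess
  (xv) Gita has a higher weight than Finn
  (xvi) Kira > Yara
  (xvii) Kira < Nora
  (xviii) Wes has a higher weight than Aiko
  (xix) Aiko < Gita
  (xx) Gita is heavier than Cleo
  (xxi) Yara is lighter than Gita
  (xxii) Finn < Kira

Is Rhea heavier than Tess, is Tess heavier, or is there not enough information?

Rhea < Cleo and Cleo < Gita give Rhea < Gita.
With Gita < Enzo: Rhea < Cleo < Gita < Enzo.
With Enzo < Wes: Rhea < Cleo < Gita < Enzo < Wes.
With Wes < Tess: Rhea < Cleo < Gita < Enzo < Wes < Tess.
So Tess is heavier.

Tess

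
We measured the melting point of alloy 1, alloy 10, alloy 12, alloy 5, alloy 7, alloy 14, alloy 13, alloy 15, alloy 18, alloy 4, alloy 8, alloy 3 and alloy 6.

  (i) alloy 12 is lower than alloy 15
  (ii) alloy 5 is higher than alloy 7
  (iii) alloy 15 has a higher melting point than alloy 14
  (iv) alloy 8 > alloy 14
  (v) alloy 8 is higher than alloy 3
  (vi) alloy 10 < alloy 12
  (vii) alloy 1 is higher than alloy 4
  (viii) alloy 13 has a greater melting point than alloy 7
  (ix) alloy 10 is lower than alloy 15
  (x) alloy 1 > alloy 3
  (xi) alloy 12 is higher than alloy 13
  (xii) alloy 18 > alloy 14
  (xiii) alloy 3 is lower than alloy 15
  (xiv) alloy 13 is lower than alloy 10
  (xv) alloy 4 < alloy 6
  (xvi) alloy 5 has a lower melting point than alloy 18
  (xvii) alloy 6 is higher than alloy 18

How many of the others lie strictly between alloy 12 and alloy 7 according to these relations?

Chaining upward from alloy 7 reaches: alloy 5, alloy 13, alloy 10, alloy 18, alloy 15, alloy 6.
Chaining downward from alloy 12 reaches: alloy 13, alloy 10.
Strictly between alloy 7 and alloy 12 are those in both lists: alloy 13, alloy 10 — 2 elements.

2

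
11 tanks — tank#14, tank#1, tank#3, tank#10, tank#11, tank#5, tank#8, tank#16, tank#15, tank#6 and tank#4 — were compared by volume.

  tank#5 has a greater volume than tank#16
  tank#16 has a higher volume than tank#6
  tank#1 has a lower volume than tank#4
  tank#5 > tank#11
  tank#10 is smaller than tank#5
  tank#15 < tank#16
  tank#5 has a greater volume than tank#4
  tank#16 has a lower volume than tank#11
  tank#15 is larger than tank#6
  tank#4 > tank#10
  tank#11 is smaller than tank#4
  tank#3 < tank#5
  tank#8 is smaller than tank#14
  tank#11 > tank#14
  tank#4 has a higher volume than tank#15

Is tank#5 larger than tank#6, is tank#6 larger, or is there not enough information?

Link the given pairs in sequence: tank#6 < tank#15; tank#15 < tank#16; tank#16 < tank#11; tank#11 < tank#4; tank#4 < tank#5.
Chaining these gives tank#6 < tank#15 < tank#16 < tank#11 < tank#4 < tank#5.
So tank#5 is larger.

tank#5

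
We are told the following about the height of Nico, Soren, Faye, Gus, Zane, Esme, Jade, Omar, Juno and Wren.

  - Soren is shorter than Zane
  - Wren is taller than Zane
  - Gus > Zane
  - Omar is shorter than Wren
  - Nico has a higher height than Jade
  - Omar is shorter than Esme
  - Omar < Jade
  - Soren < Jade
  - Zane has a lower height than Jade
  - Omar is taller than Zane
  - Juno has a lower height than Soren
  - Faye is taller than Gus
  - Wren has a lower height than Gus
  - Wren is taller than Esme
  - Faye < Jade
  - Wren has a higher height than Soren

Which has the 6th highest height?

Esme

Chaining the given pairs: Juno < Soren < Zane < Omar < Esme < Wren < Gus < Faye < Jade < Nico.
Counting 6 from the largest end gives Esme.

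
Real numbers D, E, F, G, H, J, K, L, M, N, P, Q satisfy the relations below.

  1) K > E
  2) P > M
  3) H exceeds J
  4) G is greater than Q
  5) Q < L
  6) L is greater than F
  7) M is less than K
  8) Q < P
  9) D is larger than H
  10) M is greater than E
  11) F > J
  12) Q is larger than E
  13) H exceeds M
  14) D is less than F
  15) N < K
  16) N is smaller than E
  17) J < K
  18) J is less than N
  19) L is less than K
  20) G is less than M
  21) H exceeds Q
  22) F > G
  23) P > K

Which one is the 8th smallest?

Piecing the relations together gives one ordering: J < N < E < Q < G < M < H < D < F < L < K < P.
Counting 8 from the smallest end gives D.

D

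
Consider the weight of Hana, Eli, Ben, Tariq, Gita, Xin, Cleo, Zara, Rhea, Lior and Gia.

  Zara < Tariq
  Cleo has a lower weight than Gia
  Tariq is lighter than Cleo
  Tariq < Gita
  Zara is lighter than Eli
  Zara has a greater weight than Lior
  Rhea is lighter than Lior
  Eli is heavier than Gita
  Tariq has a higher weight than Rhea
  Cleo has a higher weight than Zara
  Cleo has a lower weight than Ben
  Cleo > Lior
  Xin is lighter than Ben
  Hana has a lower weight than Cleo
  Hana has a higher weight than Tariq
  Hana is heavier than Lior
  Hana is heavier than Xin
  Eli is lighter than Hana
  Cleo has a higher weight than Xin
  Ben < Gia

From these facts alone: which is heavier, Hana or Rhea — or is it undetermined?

Hana

Rhea < Lior and Lior < Zara give Rhea < Zara.
With Zara < Tariq: Rhea < Lior < Zara < Tariq.
With Tariq < Gita: Rhea < Lior < Zara < Tariq < Gita.
With Gita < Eli: Rhea < Lior < Zara < Tariq < Gita < Eli.
Then Eli < Hana extends the chain to Hana.
So Hana is heavier.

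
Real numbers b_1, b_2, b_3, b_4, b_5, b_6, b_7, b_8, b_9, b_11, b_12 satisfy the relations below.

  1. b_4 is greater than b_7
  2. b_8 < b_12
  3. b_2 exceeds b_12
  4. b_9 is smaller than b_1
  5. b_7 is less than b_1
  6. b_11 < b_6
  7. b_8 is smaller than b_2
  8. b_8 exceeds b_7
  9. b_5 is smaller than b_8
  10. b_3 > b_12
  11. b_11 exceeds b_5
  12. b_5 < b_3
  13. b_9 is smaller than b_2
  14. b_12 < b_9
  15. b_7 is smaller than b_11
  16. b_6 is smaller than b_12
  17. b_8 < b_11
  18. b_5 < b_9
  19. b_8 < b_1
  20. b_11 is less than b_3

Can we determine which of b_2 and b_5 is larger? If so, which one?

b_2

b_5 < b_8 and b_8 < b_11 give b_5 < b_11.
With b_11 < b_6: b_5 < b_8 < b_11 < b_6.
With b_6 < b_12: b_5 < b_8 < b_11 < b_6 < b_12.
Then b_12 < b_2 extends the chain to b_2.
So b_2 is larger.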